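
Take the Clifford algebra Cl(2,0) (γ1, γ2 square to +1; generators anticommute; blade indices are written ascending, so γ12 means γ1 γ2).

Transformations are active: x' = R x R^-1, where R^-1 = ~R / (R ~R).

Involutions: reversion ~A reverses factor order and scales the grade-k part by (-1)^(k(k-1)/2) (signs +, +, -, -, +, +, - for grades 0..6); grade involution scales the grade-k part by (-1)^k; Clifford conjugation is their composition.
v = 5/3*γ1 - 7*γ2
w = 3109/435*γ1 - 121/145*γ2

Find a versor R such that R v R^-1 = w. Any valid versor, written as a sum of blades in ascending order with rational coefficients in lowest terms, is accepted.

Equal squares first: v^2 = w^2 = 466/9. Then v + w = 1278/145*γ1 - 1136/145*γ2 is a versor taking v to w, provided it is invertible.
Answer: 1278/145*γ1 - 1136/145*γ2


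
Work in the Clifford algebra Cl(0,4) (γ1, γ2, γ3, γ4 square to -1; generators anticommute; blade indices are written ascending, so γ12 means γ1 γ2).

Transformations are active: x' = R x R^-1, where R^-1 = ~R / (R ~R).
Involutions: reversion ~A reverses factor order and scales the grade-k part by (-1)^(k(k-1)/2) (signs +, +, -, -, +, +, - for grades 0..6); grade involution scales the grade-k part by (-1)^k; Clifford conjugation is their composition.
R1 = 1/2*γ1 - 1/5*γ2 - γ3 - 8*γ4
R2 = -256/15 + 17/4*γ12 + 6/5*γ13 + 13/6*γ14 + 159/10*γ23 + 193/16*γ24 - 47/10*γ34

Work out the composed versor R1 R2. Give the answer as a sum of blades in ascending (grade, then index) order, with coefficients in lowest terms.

Distribute over the terms of R1 (each basis-blade product reordered to ascending indices, repeated generators contracted through their squares):
(1/2*γ1) R2 = -128/15*γ1 - 17/8*γ2 - 3/5*γ3 - 13/12*γ4 + 159/20*γ123 + 193/32*γ124 - 47/20*γ134
(-1/5*γ2) R2 = -17/20*γ1 + 256/75*γ2 + 159/50*γ3 + 193/80*γ4 + 6/25*γ123 + 13/30*γ124 + 47/50*γ234
(-γ3) R2 = -6/5*γ1 - 159/10*γ2 + 256/15*γ3 - 47/10*γ4 - 17/4*γ123 + 13/6*γ134 + 193/16*γ234
(-8*γ4) R2 = -52/3*γ1 - 193/2*γ2 + 188/5*γ3 + 2048/15*γ4 - 34*γ124 - 48/5*γ134 - 636/5*γ234
Summing the partial products and collecting blades:
Answer: -335/12*γ1 - 66667/600*γ2 + 8587/150*γ3 + 10653/80*γ4 + 197/50*γ123 - 13217/480*γ124 - 587/60*γ134 - 45679/400*γ234


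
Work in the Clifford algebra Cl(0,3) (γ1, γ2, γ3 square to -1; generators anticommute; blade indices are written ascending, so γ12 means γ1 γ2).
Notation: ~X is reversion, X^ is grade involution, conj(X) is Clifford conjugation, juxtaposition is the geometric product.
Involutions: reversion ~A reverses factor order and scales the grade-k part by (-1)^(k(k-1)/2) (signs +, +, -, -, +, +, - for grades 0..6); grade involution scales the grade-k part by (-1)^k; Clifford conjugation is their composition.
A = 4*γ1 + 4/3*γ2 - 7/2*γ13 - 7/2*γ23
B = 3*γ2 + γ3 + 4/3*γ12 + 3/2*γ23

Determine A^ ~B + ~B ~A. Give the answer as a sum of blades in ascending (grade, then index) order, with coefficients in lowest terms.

first term: -5/4 + 95/18*γ1 - 11/6*γ2 - 25/2*γ3 - 27/4*γ12 + 2/3*γ13 - 6*γ23 + 33/2*γ123
second term: 5/4 + 95/18*γ1 - 11/6*γ2 - 25/2*γ3 - 27/4*γ12 + 2/3*γ13 - 6*γ23 - 33/2*γ123
Answer: 95/9*γ1 - 11/3*γ2 - 25*γ3 - 27/2*γ12 + 4/3*γ13 - 12*γ23


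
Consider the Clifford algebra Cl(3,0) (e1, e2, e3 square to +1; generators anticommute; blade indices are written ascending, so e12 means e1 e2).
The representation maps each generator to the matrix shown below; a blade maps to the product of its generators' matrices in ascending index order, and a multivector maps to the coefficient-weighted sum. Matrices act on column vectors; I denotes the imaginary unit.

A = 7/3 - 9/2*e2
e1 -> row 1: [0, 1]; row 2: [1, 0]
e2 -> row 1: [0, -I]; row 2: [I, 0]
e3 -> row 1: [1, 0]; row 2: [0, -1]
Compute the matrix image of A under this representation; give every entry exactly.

M = (7/3)*1 + (-9/2)*rho(e2), summed entrywise (1 is the identity matrix):
Answer: row 1: [7/3, 9*I/2]; row 2: [-9*I/2, 7/3]


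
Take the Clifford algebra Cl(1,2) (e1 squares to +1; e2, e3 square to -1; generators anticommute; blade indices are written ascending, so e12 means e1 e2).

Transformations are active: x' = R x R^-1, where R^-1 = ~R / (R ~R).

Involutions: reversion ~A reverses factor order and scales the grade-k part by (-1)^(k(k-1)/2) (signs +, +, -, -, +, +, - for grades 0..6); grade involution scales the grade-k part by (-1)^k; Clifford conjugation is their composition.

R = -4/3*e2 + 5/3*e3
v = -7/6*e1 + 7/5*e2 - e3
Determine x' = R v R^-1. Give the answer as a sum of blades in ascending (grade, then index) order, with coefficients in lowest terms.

~R = -4/3*e2 + 5/3*e3, and R ~R = -41/9, so R^-1 = ~R / (-41/9).
R v = 53/15 - 14/9*e12 + 35/18*e13 - e23
Answer: 7/6*e1 + 137/205*e2 - 65/41*e3


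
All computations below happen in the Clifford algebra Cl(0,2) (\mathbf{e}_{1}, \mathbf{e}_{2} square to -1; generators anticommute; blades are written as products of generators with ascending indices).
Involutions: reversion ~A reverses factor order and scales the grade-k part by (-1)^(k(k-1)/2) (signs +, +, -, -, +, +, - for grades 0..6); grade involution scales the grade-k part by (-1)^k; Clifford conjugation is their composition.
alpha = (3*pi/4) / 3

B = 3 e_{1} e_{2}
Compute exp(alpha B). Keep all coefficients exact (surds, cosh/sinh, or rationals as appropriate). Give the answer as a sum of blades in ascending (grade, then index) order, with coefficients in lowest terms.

B^2 = (3)^2*(e_{1} e_{2})^2 = 9*(-1) = -9 (a basis 2-blade squares to minus the product of its generators' squares).
B^2 = -9 — since the square is negative, the closed form is circular: l = 3, alpha*l = \frac{3 \pi}{4}, so exp(alpha B) = cos(\frac{3 \pi}{4}) + (sin(\frac{3 \pi}{4})/3)*B = - \frac{\sqrt{2}}{2} + (\frac{\sqrt{2}}{6})*B.
Answer: - \frac{\sqrt{2}}{2} + \frac{\sqrt{2}}{2} e_{1} e_{2}


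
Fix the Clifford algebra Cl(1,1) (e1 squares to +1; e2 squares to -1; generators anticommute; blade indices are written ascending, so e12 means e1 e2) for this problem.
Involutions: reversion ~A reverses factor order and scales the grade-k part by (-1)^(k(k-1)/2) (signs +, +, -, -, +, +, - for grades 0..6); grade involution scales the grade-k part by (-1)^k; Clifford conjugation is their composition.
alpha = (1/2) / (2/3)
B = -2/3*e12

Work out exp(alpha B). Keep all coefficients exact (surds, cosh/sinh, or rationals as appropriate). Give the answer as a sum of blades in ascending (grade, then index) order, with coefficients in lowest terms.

B^2 = (-2/3)^2*(e12)^2 = 4/9*(+1) = 4/9 (a basis 2-blade squares to minus the product of its generators' squares).
B^2 = 4/9 — a positive square means the series sums to a boost: l = 2/3, alpha*l = 1/2, so exp(alpha B) = cosh(1/2) + (sinh(1/2)/(2/3))*B = cosh(1/2) + (3*sinh(1/2)/2)*B.
Answer: cosh(1/2) - sinh(1/2)*e12


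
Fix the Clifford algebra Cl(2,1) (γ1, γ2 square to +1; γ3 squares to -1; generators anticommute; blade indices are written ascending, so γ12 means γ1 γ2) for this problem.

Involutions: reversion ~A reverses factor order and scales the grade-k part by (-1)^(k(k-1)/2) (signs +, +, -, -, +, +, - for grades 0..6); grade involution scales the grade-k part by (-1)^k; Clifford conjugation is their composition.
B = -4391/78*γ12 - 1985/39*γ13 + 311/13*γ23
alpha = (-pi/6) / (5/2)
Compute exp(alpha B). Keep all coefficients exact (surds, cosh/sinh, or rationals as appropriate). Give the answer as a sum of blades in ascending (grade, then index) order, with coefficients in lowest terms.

B^2 term by term: the squares give (-4391/78)^2*(γ12)^2 + (-1985/39)^2*(γ13)^2 + (311/13)^2*(γ23)^2 = 19280881/6084*(-1) + 3940225/1521*(+1) + 96721/169*(+1) = -25/4 (each basis 2-blade squares to minus the product of its generators' squares); cross terms between blades sharing an index anticommute and cancel. So B^2 = -25/4.
B^2 = -25/4 — the series telescopes trigonometrically here: l = 5/2, alpha*l = -pi/6, so exp(alpha B) = cos(-pi/6) + (sin(-pi/6)/(5/2))*B = sqrt(3)/2 + (-1/5)*B.
Answer: sqrt(3)/2 + 4391/390*γ12 + 397/39*γ13 - 311/65*γ23


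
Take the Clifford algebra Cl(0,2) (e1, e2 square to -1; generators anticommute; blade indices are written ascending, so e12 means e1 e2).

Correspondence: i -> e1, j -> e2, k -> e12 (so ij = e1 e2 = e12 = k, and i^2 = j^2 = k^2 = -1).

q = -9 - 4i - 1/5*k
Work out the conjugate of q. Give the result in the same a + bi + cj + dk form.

In blades: q = -9 - 4*e1 - 1/5*e12.
Conjugation here is Clifford conjugation: the scalar is fixed and the grade-1 and grade-2 blades all flip sign, giving -9 + 4*e1 + 1/5*e12; translating back:
Answer: -9 + 4i + 1/5*k


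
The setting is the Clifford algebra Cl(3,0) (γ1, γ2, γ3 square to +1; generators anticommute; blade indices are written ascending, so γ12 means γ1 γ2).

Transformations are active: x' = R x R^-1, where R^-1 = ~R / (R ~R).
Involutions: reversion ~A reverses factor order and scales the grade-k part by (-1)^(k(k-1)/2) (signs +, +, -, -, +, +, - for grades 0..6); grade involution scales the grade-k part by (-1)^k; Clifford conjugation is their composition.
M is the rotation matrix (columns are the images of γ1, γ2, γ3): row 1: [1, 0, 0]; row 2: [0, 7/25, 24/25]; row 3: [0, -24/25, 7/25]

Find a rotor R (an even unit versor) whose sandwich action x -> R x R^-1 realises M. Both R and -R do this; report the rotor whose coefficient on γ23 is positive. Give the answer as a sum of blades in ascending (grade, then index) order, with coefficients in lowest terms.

Method: write R = a + b12*γ12 + b13*γ13 + b23*γ23 with a^2 + b12^2 + b13^2 + b23^2 = 1 (so R^-1 = ~R). Expanding the columns R e_j ~R gives tr M = 4a^2 - 1 and, from the antisymmetric part, M21 - M12 = -4a*b12, M13 - M31 = 4a*b13, M32 - M23 = -4a*b23.
Here tr M = 39/25, so a^2 = (1 + tr M)/4 = 16/25 and a = ±4/5. Taking a = 4/5: M21 - M12 = 0, M13 - M31 = 0, M32 - M23 = -48/25, giving b12 = 0, b13 = 0, b23 = 3/5, i.e. R = 4/5 + 3/5*γ23.
Its γ23 coefficient is already positive.
Answer: 4/5 + 3/5*γ23. Sheet selection: the two-to-one cover makes ±R indistinguishable at the matrix level (trace 39/25), so uniqueness comes from the required sign on γ23.


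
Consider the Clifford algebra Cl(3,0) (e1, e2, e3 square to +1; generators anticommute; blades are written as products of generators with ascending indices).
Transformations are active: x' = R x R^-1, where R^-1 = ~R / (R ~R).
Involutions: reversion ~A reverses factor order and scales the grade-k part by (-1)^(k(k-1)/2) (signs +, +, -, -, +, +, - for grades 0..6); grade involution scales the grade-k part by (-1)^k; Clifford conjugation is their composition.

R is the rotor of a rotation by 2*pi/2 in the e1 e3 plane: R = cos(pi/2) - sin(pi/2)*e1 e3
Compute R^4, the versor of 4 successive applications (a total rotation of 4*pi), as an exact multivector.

Rotor phase runs at HALF the rotation angle; powers of one rotor simply add phase, so after 4 steps in e1 e3 the phase is 4*pi/2 = 2*pi and R^4 = cos(2*pi) - sin(2*pi)*e1 e3.
cos(2*pi) = 1 and sin(2*pi) = 0, so R^4 = 1. The total rotation 4*pi is 2 full turns, so every vector returns to itself, yet the rotor is +1, back on the identity sheet (an even number of 2*pi turns).
Answer: 1


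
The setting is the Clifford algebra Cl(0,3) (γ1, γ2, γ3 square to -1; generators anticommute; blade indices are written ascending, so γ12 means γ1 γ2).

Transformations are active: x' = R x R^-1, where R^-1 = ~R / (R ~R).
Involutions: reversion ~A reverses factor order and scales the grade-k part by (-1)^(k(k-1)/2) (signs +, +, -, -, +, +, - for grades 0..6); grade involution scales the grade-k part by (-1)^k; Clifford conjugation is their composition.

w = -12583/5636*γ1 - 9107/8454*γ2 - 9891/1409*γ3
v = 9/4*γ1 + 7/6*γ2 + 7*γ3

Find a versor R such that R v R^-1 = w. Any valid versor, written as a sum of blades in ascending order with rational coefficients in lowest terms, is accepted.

Here q(v) = q(w) = -7981/144; the classical choice R = v + w = 49/2818*γ1 + 126/1409*γ2 - 28/1409*γ3 then realises v -> w under the sandwich.
Answer: 49/2818*γ1 + 126/1409*γ2 - 28/1409*γ3


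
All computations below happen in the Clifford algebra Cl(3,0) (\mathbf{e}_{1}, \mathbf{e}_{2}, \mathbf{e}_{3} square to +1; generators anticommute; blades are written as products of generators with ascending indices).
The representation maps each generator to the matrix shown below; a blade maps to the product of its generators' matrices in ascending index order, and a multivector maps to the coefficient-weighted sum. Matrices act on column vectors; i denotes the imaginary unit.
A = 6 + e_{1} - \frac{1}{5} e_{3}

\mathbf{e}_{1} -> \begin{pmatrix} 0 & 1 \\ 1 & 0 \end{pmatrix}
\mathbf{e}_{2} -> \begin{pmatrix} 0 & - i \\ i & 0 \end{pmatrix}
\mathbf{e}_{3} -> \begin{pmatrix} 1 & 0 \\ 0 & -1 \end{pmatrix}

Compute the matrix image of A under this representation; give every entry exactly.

M = (6)*1 + (1)*rho(e_{1}) + (-\frac{1}{5})*rho(e_{3}), summed entrywise (1 is the identity matrix):
Answer: \begin{pmatrix} \frac{29}{5} & 1 \\ 1 & \frac{31}{5} \end{pmatrix}


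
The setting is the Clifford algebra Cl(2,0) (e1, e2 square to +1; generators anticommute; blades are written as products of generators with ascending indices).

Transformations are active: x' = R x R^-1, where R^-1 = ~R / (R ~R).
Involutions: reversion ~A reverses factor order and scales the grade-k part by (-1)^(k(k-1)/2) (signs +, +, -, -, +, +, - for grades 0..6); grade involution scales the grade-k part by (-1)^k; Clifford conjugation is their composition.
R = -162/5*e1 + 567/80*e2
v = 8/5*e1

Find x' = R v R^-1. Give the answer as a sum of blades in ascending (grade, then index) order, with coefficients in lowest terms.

~R = -162/5*e1 + 567/80*e2, and R ~R = 7039953/6400, so R^-1 = ~R / (7039953/6400).
R v = -1296/25 - 567/50*e1 e2
Answer: 1560/1073*e1 - 3584/5365*e2


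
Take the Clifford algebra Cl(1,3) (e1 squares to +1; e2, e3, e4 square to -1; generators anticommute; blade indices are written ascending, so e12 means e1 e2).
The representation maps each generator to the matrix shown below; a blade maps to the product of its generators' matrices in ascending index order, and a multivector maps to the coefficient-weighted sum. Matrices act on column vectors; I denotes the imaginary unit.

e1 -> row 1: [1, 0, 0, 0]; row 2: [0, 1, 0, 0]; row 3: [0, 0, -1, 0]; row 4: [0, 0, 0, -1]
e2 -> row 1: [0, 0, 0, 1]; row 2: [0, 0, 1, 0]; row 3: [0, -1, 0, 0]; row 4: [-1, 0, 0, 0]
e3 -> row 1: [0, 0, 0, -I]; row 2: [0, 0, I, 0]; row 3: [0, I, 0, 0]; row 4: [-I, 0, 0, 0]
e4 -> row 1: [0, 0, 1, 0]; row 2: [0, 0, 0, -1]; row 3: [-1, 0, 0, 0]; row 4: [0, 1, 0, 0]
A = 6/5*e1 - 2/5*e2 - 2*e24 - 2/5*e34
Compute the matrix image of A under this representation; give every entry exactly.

Bivector images (products of the table entries): rho(e24) = rho(e2)rho(e4) = row 1: [0, 1, 0, 0]; row 2: [-1, 0, 0, 0]; row 3: [0, 0, 0, 1]; row 4: [0, 0, -1, 0]; rho(e34) = rho(e3)rho(e4) = row 1: [0, -I, 0, 0]; row 2: [-I, 0, 0, 0]; row 3: [0, 0, 0, -I]; row 4: [0, 0, -I, 0].
M = (6/5)*rho(e1) + (-2/5)*rho(e2) + (-2)*rho(e24) + (-2/5)*rho(e34), summed entrywise:
Answer: row 1: [6/5, -2 + 2*I/5, 0, -2/5]; row 2: [2 + 2*I/5, 6/5, -2/5, 0]; row 3: [0, 2/5, -6/5, -2 + 2*I/5]; row 4: [2/5, 0, 2 + 2*I/5, -6/5]


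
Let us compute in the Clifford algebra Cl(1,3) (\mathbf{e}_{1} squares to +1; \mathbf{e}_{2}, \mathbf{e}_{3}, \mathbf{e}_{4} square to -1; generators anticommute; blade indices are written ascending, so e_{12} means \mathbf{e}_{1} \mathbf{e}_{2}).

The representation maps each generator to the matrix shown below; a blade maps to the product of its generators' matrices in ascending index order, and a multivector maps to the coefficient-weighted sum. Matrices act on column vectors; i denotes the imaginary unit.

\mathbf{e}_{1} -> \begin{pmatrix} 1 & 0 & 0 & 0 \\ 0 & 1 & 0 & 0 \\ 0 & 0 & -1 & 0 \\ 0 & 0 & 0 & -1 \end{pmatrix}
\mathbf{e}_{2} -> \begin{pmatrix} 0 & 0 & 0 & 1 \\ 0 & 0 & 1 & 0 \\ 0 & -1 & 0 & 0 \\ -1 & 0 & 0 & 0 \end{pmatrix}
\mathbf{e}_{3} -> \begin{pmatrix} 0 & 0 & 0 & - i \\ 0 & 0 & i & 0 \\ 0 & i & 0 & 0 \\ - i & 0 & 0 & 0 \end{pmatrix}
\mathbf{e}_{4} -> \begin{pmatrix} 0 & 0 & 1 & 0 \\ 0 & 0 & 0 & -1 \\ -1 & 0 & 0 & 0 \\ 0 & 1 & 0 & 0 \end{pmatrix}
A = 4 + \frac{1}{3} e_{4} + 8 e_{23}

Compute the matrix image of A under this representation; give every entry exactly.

Bivector images (products of the table entries): rho(e_{23}) = rho(\mathbf{e}_{2})rho(\mathbf{e}_{3}) = \begin{pmatrix} - i & 0 & 0 & 0 \\ 0 & i & 0 & 0 \\ 0 & 0 & - i & 0 \\ 0 & 0 & 0 & i \end{pmatrix}.
M = (4)*1 + (\frac{1}{3})*rho(e_{4}) + (8)*rho(e_{23}), summed entrywise (1 is the identity matrix):
Answer: \begin{pmatrix} 4 - 8 i & 0 & \frac{1}{3} & 0 \\ 0 & 4 + 8 i & 0 & - \frac{1}{3} \\ - \frac{1}{3} & 0 & 4 - 8 i & 0 \\ 0 & \frac{1}{3} & 0 & 4 + 8 i \end{pmatrix}


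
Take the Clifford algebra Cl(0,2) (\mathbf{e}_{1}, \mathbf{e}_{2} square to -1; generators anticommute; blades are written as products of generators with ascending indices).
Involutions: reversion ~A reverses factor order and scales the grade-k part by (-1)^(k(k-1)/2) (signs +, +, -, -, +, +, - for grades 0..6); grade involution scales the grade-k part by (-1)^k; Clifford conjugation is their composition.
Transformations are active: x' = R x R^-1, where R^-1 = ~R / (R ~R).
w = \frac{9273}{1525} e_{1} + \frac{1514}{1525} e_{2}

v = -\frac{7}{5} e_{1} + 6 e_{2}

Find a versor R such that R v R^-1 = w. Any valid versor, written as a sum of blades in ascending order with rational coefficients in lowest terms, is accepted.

Reasoning: v^2 = w^2 = -\frac{949}{25} since conjugation preserves the quadratic form; R = v + w = \frac{7138}{1525} e_{1} + \frac{10664}{1525} e_{2} is then valid when invertible, keeping its own part and reversing (v - w)/2.
Answer: \frac{7138}{1525} e_{1} + \frac{10664}{1525} e_{2}


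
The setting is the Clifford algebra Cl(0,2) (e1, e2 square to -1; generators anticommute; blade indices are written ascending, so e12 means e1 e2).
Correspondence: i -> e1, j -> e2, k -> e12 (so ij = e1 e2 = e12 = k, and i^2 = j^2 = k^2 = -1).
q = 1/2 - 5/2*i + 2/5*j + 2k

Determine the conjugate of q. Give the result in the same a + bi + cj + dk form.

In blades: q = 1/2 - 5/2*e1 + 2/5*e2 + 2*e12.
Conjugation here is Clifford conjugation: the scalar is fixed and the grade-1 and grade-2 blades all flip sign, giving 1/2 + 5/2*e1 - 2/5*e2 - 2*e12; translating back:
Answer: 1/2 + 5/2*i - 2/5*j - 2k


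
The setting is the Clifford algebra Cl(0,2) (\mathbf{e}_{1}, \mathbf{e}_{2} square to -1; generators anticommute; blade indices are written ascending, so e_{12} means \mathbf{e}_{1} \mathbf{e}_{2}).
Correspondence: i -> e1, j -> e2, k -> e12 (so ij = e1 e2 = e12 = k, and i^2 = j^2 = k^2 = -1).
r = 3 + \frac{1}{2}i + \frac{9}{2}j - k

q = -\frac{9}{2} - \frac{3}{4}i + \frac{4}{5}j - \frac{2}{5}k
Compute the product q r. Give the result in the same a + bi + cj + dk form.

In blades: q = -\frac{9}{2} - \frac{3}{4} e_{1} + \frac{4}{5} e_{2} - \frac{2}{5} e_{12}, r = 3 + \frac{1}{2} e_{1} + \frac{9}{2} e_{2} - e_{12}.
Distribute q over r term by term (generator squares from the signature, products reordered to ascending indices): (-\frac{9}{2})*r = -\frac{27}{2} - \frac{9}{4} e_{1} - \frac{81}{4} e_{2} + \frac{9}{2} e_{12}; (-\frac{3}{4} e_{1})*r = \frac{3}{8} - \frac{9}{4} e_{1} - \frac{3}{4} e_{2} - \frac{27}{8} e_{12}; (\frac{4}{5} e_{2})*r = -\frac{18}{5} - \frac{4}{5} e_{1} + \frac{12}{5} e_{2} - \frac{2}{5} e_{12}; (-\frac{2}{5} e_{12})*r = -\frac{2}{5} + \frac{9}{5} e_{1} - \frac{1}{5} e_{2} - \frac{6}{5} e_{12}.
Sum: -\frac{137}{8} - \frac{7}{2} e_{1} - \frac{94}{5} e_{2} - \frac{19}{40} e_{12}; translating back through the correspondence:
Answer: -\frac{137}{8} - \frac{7}{2}i - \frac{94}{5}j - \frac{19}{40}k


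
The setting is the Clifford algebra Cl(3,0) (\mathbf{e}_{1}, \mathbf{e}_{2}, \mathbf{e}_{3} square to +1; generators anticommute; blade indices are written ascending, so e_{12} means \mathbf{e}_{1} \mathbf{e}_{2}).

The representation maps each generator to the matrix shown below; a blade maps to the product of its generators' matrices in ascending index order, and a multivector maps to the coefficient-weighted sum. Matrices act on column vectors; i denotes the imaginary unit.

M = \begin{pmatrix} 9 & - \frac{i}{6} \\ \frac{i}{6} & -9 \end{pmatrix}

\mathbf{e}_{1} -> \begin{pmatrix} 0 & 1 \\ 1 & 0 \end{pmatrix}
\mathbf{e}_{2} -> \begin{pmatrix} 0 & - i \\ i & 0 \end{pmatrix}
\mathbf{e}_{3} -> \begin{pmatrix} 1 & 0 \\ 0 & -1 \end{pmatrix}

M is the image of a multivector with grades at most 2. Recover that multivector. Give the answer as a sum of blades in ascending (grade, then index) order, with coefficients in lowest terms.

Method: 1, rho(e_{1}), rho(e_{2}), rho(e_{3}) form a trace-orthogonal basis of the 2x2 complex matrices (tr(X Y) = 2 if X = Y, else 0), so M = m0*1 + m1*rho(e_{1}) + m2*rho(e_{2}) + m3*rho(e_{3}) with m0 = tr(M)/2 = 0, m1 = tr(M rho(e_{1}))/2 = 0, m2 = tr(M rho(e_{2}))/2 = \frac{1}{6}, m3 = tr(M rho(e_{3}))/2 = 9.
Multiplying table entries, the bivector images are rho(e_{12}) = i*rho(e_{3}), rho(e_{13}) = -i*rho(e_{2}), rho(e_{23}) = i*rho(e_{1}); with real blade coefficients the real parts of m0..m3 are the coefficients of 1, e_{1}, e_{2}, e_{3} and the imaginary parts give the bivectors (e_{23}: Im m1, e_{13}: -Im m2, e_{12}: Im m3).
Answer: \frac{1}{6} e_{2} + 9 e_{3}


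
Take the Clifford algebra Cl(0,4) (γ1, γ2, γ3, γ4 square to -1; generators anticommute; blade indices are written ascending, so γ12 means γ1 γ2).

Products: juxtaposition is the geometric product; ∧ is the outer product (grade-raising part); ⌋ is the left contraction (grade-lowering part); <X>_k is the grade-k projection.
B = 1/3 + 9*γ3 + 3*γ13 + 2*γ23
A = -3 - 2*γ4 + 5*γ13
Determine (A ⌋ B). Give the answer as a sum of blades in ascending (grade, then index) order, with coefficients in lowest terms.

step 1: -16 - 27*γ3 - 9*γ13 - 6*γ23
Answer: -16 - 27*γ3 - 9*γ13 - 6*γ23


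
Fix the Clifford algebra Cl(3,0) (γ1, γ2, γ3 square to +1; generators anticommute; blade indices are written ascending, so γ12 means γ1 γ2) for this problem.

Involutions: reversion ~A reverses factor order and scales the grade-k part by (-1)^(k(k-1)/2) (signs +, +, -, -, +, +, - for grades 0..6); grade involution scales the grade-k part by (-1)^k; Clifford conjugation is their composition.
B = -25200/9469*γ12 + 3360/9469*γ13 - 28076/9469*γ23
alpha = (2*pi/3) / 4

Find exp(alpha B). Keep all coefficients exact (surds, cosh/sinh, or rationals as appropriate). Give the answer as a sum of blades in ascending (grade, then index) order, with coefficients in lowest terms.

B^2 term by term: the squares give (-25200/9469)^2*(γ12)^2 + (3360/9469)^2*(γ13)^2 + (-28076/9469)^2*(γ23)^2 = 635040000/89661961*(-1) + 11289600/89661961*(-1) + 788261776/89661961*(-1) = -16 (each basis 2-blade squares to minus the product of its generators' squares); cross terms between blades sharing an index anticommute and cancel. So B^2 = -16.
B^2 = -16 — B^2 < 0, so the exponential closes trigonometrically: l = 4, alpha*l = 2*pi/3, so exp(alpha B) = cos(2*pi/3) + (sin(2*pi/3)/4)*B = -1/2 + (sqrt(3)/8)*B.
Answer: -1/2 - 3150*sqrt(3)/9469*γ12 + 420*sqrt(3)/9469*γ13 - 7019*sqrt(3)/18938*γ23


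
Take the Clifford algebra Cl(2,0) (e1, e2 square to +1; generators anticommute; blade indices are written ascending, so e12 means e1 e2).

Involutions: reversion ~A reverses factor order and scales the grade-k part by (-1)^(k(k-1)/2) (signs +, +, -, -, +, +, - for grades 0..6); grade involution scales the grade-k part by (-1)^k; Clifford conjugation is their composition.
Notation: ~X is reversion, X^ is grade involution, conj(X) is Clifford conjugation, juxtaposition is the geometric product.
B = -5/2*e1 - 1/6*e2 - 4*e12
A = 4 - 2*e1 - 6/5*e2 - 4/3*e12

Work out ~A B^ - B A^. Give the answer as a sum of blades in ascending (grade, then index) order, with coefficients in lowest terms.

first term: 2/15 + 244/45*e1 + 16/3*e2 - 40/3*e12
second term: -158/15 - 676/45*e1 + 32/3*e2 - 56/3*e12
Answer: 32/3 + 184/9*e1 - 16/3*e2 + 16/3*e12


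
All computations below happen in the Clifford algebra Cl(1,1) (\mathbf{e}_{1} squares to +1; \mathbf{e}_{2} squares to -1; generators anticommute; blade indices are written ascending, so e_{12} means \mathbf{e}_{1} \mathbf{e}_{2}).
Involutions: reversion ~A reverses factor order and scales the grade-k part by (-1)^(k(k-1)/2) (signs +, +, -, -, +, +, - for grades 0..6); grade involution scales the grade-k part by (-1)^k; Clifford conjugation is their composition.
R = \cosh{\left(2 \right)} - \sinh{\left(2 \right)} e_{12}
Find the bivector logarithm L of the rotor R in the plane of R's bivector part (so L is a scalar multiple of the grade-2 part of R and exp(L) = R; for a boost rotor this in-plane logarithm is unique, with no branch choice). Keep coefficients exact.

The scalar part of R is \cosh{\left(2 \right)}, giving the rapidity magnitude (cosh is even); the bivector part supplies orientation, its quotient by sinh of the rapidity is the plane, and L = rapidity * plane — unique in that plane, since flipping both signs leaves L unchanged.
Concretely: cosh(rapidity) = \cosh{\left(2 \right)} gives rapidity = ±2, and since rapidity/sinh(rapidity) is even the sign is immaterial: L = (rapidity/sinh(rapidity)) * <R>_2 = (\frac{2}{\sinh{\left(2 \right)}}) * <R>_2.
Answer: -2 e_{12}


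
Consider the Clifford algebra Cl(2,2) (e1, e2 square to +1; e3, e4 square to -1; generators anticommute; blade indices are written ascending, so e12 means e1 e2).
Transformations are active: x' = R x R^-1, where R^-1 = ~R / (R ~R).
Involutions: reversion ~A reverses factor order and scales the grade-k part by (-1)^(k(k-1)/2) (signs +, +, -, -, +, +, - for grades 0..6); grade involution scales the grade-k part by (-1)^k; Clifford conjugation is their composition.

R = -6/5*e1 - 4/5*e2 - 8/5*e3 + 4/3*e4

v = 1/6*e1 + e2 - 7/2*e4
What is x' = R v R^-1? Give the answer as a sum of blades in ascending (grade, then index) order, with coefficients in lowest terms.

~R = -6/5*e1 - 4/5*e2 - 8/5*e3 + 4/3*e4, and R ~R = -508/225, so R^-1 = ~R / (-508/225).
R v = 11/3 - 16/15*e12 + 4/15*e13 + 179/45*e14 + 8/5*e23 + 22/15*e24 + 28/5*e34
Answer: 2843/762*e1 + 203/127*e2 + 660/127*e3 - 211/254*e4


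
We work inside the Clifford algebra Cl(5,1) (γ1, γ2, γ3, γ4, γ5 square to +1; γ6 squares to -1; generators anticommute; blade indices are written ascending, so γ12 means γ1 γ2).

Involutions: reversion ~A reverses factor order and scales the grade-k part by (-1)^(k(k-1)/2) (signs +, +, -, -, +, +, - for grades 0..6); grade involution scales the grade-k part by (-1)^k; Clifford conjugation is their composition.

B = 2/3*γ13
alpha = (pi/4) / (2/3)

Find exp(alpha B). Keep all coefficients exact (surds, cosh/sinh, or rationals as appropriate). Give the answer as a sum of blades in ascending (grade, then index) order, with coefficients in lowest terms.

B^2 = (2/3)^2*(γ13)^2 = 4/9*(-1) = -4/9 (a basis 2-blade squares to minus the product of its generators' squares).
B^2 = -4/9 — a negative square means the series sums to a rotation: l = 2/3, alpha*l = pi/4, so exp(alpha B) = cos(pi/4) + (sin(pi/4)/(2/3))*B = sqrt(2)/2 + (3*sqrt(2)/4)*B.
Answer: sqrt(2)/2 + sqrt(2)/2*γ13


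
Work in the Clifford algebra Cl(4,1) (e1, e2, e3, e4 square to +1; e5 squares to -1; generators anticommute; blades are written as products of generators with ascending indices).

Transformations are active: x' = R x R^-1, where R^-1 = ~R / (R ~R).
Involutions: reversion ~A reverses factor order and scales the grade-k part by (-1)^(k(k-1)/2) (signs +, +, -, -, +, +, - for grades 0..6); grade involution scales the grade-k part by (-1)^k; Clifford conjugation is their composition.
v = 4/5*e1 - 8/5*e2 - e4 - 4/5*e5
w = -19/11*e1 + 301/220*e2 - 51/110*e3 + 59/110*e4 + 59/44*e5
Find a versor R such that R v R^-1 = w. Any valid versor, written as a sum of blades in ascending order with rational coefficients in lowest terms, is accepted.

Equal squares first: v^2 = w^2 = 89/25. Then v + w = -51/55*e1 - 51/220*e2 - 51/110*e3 - 51/110*e4 + 119/220*e5 is a versor taking v to w, provided it is invertible.
Answer: -51/55*e1 - 51/220*e2 - 51/110*e3 - 51/110*e4 + 119/220*e5


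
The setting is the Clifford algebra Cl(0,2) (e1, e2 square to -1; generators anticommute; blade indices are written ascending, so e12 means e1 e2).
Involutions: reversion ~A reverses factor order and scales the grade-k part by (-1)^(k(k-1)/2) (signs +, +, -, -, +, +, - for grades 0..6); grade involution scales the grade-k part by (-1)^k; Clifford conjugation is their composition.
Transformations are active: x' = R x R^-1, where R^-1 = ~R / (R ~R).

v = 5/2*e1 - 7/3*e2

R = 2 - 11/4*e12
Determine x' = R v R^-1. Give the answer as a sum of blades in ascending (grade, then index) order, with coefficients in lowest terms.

~R = 2 + 11/4*e12, and R ~R = 185/16, so R^-1 = ~R / (185/16).
R v = -17/12*e1 - 277/24*e2
Answer: -3319/1110*e1 - 307/185*e2


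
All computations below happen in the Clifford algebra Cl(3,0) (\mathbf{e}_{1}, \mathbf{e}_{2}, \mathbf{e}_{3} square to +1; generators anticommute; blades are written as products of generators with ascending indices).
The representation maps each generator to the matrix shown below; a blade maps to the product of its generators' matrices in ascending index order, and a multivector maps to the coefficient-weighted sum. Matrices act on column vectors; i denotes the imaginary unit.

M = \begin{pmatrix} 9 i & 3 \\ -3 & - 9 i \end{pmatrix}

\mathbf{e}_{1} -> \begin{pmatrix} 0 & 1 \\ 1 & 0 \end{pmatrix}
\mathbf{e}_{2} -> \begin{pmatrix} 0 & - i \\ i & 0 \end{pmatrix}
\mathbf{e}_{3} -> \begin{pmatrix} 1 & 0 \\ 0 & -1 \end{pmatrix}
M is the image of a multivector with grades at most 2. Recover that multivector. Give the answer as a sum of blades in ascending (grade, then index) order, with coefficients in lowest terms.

Method: 1, rho(e_{1}), rho(e_{2}), rho(e_{3}) form a trace-orthogonal basis of the 2x2 complex matrices (tr(X Y) = 2 if X = Y, else 0), so M = m0*1 + m1*rho(e_{1}) + m2*rho(e_{2}) + m3*rho(e_{3}) with m0 = tr(M)/2 = 0, m1 = tr(M rho(e_{1}))/2 = 0, m2 = tr(M rho(e_{2}))/2 = 3 i, m3 = tr(M rho(e_{3}))/2 = 9 i.
Multiplying table entries, the bivector images are rho(e_{1} e_{2}) = i*rho(e_{3}), rho(e_{1} e_{3}) = -i*rho(e_{2}), rho(e_{2} e_{3}) = i*rho(e_{1}); with real blade coefficients the real parts of m0..m3 are the coefficients of 1, e_{1}, e_{2}, e_{3} and the imaginary parts give the bivectors (e_{2} e_{3}: Im m1, e_{1} e_{3}: -Im m2, e_{1} e_{2}: Im m3).
Answer: 9 e_{1} e_{2} - 3 e_{1} e_{3}


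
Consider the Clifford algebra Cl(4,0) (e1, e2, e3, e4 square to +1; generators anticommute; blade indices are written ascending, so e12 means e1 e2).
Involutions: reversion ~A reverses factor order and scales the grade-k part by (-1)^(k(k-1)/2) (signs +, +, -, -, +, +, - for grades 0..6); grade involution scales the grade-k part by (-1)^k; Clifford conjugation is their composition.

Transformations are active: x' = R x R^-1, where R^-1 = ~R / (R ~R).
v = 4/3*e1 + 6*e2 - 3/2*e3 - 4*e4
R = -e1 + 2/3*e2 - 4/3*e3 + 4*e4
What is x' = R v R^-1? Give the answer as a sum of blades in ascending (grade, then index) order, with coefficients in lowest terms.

~R = -e1 + 2/3*e2 - 4/3*e3 + 4*e4, and R ~R = 173/9, so R^-1 = ~R / (173/9).
R v = -34/3 - 62/9*e12 + 59/18*e13 - 4/3*e14 + 7*e23 - 80/3*e24 + 34/3*e34
Answer: -80/519*e1 - 1174/173*e2 + 1063/346*e3 - 124/173*e4


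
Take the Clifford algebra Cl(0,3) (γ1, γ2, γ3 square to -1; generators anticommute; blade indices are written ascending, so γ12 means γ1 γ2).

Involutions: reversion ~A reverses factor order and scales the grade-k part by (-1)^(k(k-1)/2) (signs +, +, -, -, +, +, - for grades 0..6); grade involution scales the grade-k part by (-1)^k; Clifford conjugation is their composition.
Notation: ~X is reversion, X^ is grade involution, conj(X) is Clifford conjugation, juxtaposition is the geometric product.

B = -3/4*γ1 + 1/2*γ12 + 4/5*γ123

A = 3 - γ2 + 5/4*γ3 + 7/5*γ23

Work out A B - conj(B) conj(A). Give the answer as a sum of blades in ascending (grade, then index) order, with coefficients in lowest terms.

first term: -387/100*γ1 - 1/4*γ12 + 67/80*γ13 + 79/40*γ123
second term: 387/100*γ1 + 1/4*γ12 - 67/80*γ13 + 79/40*γ123
Answer: -387/50*γ1 - 1/2*γ12 + 67/40*γ13


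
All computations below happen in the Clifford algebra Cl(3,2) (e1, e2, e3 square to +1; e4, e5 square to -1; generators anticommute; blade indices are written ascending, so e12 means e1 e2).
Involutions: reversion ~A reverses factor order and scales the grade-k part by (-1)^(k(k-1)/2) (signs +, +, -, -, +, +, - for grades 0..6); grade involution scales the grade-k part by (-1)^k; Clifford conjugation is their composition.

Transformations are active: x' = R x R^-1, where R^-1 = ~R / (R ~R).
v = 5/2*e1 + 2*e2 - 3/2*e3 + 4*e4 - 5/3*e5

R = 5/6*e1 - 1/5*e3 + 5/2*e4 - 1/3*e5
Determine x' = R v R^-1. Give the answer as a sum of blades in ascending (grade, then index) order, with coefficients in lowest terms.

~R = 5/6*e1 - 1/5*e3 + 5/2*e4 - 1/3*e5, and R ~R = -422/75, so R^-1 = ~R / (-422/75).
R v = -1471/180 + 5/3*e12 - 3/4*e13 - 35/12*e14 - 5/9*e15 + 2/5*e23 - 5*e24 + 2/3*e25 + 59/20*e34 - 1/6*e35 - 17/6*e45
Answer: -1205/15192*e1 - 2*e2 + 2327/2532*e3 + 16519/5064*e4 + 5305/7596*e5


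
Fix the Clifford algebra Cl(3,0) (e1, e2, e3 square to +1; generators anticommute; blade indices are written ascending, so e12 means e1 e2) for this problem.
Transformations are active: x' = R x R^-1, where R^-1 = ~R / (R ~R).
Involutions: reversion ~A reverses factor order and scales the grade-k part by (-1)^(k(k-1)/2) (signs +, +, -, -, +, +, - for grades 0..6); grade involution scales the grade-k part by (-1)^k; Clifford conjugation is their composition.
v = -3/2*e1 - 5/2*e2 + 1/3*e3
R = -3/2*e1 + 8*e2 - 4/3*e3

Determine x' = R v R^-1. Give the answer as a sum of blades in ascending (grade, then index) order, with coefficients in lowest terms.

~R = -3/2*e1 + 8*e2 - 4/3*e3, and R ~R = 2449/36, so R^-1 = ~R / (2449/36).
R v = -655/36 + 63/4*e12 - 5/2*e13 - 2/3*e23
Answer: 11277/4898*e1 - 8715/4898*e2 + 2791/7347*e3


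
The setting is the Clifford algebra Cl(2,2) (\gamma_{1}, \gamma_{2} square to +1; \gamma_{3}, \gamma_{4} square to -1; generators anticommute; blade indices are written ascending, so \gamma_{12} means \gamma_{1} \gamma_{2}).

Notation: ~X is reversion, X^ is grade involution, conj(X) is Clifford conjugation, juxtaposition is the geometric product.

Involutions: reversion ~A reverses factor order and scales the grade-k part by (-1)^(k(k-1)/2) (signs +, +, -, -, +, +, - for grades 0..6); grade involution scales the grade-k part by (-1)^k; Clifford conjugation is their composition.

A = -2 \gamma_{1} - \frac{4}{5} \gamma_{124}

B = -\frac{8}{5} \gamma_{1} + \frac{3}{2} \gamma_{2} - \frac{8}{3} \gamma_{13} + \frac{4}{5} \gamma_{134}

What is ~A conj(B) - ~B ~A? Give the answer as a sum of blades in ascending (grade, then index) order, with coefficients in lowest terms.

first term: -\frac{16}{5} - \frac{16}{3} \gamma_{3} + 3 \gamma_{12} + \frac{6}{5} \gamma_{14} + \frac{16}{25} \gamma_{23} + \frac{32}{25} \gamma_{24} - \frac{8}{5} \gamma_{34} - \frac{32}{15} \gamma_{234}
second term: \frac{16}{5} + \frac{16}{3} \gamma_{3} + 3 \gamma_{12} - \frac{6}{5} \gamma_{14} + \frac{16}{25} \gamma_{23} - \frac{32}{25} \gamma_{24} + \frac{8}{5} \gamma_{34} + \frac{32}{15} \gamma_{234}
Answer: -\frac{32}{5} - \frac{32}{3} \gamma_{3} + \frac{12}{5} \gamma_{14} + \frac{64}{25} \gamma_{24} - \frac{16}{5} \gamma_{34} - \frac{64}{15} \gamma_{234}


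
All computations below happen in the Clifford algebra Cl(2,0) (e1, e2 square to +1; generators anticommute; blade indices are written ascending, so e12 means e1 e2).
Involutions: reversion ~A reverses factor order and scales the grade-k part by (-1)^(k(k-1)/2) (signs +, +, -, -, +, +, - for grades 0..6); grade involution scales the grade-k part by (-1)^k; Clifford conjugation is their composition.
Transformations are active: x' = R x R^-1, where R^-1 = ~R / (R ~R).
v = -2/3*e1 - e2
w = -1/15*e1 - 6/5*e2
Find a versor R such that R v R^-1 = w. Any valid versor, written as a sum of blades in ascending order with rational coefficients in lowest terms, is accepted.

Construction: equal norms (both 13/9) license R = v + w = -11/15*e1 - 11/5*e2 — nothing changes along that direction, while (v - w)/2 changes sign, so v maps onto w.
Answer: -11/15*e1 - 11/5*e2


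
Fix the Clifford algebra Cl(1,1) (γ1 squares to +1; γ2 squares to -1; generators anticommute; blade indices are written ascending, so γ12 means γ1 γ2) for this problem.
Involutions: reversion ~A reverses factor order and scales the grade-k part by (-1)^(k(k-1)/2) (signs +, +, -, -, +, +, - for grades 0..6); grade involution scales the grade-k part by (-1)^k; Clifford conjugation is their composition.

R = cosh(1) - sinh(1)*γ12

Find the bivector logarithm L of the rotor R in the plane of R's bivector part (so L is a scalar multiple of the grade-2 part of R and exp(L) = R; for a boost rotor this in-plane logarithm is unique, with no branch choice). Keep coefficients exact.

The scalar part of R is cosh(1), giving the rapidity magnitude (cosh is even); the bivector part supplies orientation, its quotient by sinh of the rapidity is the plane, and L = rapidity * plane — unique in that plane, since flipping both signs leaves L unchanged.
Concretely: cosh(rapidity) = cosh(1) gives rapidity = ±1, and since rapidity/sinh(rapidity) is even the sign is immaterial: L = (rapidity/sinh(rapidity)) * <R>_2 = (1/sinh(1)) * <R>_2.
Answer: -γ12


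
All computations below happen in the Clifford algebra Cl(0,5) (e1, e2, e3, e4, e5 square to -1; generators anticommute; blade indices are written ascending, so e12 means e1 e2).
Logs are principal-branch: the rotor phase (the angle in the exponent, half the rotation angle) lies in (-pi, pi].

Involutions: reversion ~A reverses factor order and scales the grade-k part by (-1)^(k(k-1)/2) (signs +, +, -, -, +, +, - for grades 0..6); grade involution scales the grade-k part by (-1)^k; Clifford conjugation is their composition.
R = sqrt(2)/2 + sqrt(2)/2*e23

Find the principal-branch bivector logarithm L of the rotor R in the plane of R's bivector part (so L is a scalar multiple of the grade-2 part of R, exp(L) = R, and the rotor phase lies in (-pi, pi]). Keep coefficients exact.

The scalar part of R is sqrt(2)/2, and that scalar determines the rotor phase on the principal branch; recovering the unit plane as bivector-part over sine of the phase gives L = phase * plane.
Concretely: cos(phase) = sqrt(2)/2 gives phase = ±pi/4, and since phase/sin(phase) is even the sign is immaterial: L = (phase/sin(phase)) * <R>_2 = (sqrt(2)*pi/4) * <R>_2.
Answer: pi/4*e23


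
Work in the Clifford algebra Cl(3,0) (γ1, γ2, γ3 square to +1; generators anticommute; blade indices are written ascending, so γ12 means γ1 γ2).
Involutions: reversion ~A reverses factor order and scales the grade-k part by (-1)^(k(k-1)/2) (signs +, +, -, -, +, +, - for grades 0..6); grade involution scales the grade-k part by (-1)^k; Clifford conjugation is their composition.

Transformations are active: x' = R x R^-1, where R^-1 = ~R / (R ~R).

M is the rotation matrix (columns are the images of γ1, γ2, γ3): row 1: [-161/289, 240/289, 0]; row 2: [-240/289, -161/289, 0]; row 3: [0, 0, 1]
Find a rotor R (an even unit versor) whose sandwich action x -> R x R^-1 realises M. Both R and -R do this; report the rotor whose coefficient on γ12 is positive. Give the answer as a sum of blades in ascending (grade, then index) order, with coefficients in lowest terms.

Method: write R = a + b12*γ12 + b13*γ13 + b23*γ23 with a^2 + b12^2 + b13^2 + b23^2 = 1 (so R^-1 = ~R). Expanding the columns R e_j ~R gives tr M = 4a^2 - 1 and, from the antisymmetric part, M21 - M12 = -4a*b12, M13 - M31 = 4a*b13, M32 - M23 = -4a*b23.
Here tr M = -33/289, so a^2 = (1 + tr M)/4 = 64/289 and a = ±8/17. Taking a = 8/17: M21 - M12 = -480/289, M13 - M31 = 0, M32 - M23 = 0, giving b12 = 15/17, b13 = 0, b23 = 0, i.e. R = 8/17 + 15/17*γ12.
Its γ12 coefficient is already positive.
Answer: 8/17 + 15/17*γ12. Uniqueness: Spin(3) -> SO(3) maps R and -R to the same rotation of trace -33/289; fixing the sign of the γ12 coefficient removes the ambiguity.
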